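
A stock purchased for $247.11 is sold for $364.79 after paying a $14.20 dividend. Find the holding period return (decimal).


Formula: HPR = (P1 - P0 + D) / P0
Gain: $364.79 - $247.11 + $14.20 = $131.88
HPR = $131.88 / $247.11 = 0.5337

0.5337


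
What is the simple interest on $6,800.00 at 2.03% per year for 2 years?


Formula: I = P * r * t
Substituting: I = $6,800.00 * 0.0203 * 2
Step: I = $6,800.00 * 0.0406
I = $276.08

$276.08


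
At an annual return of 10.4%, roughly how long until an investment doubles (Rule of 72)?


Formula: Years ≈ 72 / r
Substituting: Years ≈ 72 / 10.4
Years ≈ 6.9

6.9 years


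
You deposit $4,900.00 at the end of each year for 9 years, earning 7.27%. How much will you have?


Formula: FV = PMT * ((1+r)^n - 1) / r
Growth factor: (1 + 0.0727)^9 = 1.880635
Numerator: 1.880635 - 1 = 0.880635
FV = $4,900.00 * 0.880635 / 0.0727 = $59,355.04

$59,355.04


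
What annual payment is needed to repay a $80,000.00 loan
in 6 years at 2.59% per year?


Formula: PMT = PV * r / (1 - (1+r)^(-n))
Denominator: 1 - (1 + 0.0259)^(-6) = 0.142232
Numerator: $80,000.00 * 0.0259 = 2072.0
PMT = 2072.0 / 0.142232 = $14,567.74

$14,567.74


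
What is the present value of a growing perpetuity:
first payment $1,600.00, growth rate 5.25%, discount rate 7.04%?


Formula: PV = C / (r - g)
Spread: r - g = 0.0704 - 0.0525 = 0.0179
Substituting: PV = $1,600.00 / 0.0179
PV = $89,385.47

$89,385.47


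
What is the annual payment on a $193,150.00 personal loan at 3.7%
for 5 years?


Formula: PMT = PV * r / (1 - (1+r)^(-n))
Denominator: 1 - (1 + 0.037)^(-5) = 0.166115
Numerator: $193,150.00 * 0.037 = 7146.55
PMT = 7146.55 / 0.166115 = $43,021.73

$43,021.73


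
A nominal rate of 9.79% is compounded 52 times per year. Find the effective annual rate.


Formula: EAR = (1 + r/m)^m - 1
Period rate: r/m = 0.0979 / 52 = 0.001883
Compounding: (1 + 0.001883)^52 = 1.102751
EAR = 1.102751 - 1 = 0.102751

0.102751


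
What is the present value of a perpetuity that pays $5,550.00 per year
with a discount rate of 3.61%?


Formula: PV = C / r
Substituting: PV = $5,550.00 / 0.0361
PV = $153,739.61

$153,739.61


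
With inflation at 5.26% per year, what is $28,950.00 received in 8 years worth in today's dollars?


Formula: Real value = nominal / (1 + inflation)^years
Price level: (1 + 0.0526)^8 = 1.506978
Real value = $28,950.00 / 1.506978 = $19,210.63

$19,210.63


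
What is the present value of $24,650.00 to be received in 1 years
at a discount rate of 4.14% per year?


Formula: PV = FV / (1 + r)^n
Substituting: PV = $24,650.00 / (1 + 0.0414)^1
Discount factor: (1.0414)^1 = 1.0414
PV = $24,650.00 / 1.0414 = $23,670.06

$23,670.06


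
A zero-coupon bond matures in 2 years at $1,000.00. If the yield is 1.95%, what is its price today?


Formula: Price = FV / (1 + r)^n
Substituting: Price = $1,000.00 / (1 + 0.0195)^2
Discount factor: (1.0195)^2 = 1.03938
Price = $1,000.00 / 1.03938 = $962.11

$962.11


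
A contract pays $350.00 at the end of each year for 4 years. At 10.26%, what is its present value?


Formula: PV = PMT * (1 - (1+r)^(-n)) / r
Discount factor: (1 + 0.1026)^(-4) = 0.676594
Bracket: 1 - 0.676594 = 0.323406
PV = $350.00 * 0.323406 / 0.1026 = $1,103.24

$1,103.24


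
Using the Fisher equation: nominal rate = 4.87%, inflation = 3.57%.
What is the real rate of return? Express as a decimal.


Formula: (1 + r_real) = (1 + r_nom) / (1 + inflation)
Substituting: (1 + r_real) = 1.0487 / 1.0357
(1 + r_real) = 1.012552
r_real = 1.012552 - 1 = 0.012552

0.012552


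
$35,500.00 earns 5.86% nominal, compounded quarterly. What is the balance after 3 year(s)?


Formula: FV = P * (1 + r/m)^(m*t)
Period rate: r/m = 0.0586 / 4 = 0.01465
Total periods: m*t = 4 * 3 = 12
Growth factor: (1 + 0.01465)^12 = 1.19068
FV = $35,500.00 * 1.19068 = $42,269.15

$42,269.15


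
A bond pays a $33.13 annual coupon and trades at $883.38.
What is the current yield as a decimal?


Formula: Current yield = annual coupon / price
Substituting: CY = $33.13 / $883.38
CY = 0.037504

0.037504


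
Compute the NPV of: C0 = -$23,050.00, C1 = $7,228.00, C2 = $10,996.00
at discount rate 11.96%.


Formula: NPV = C0 + C1/(1+r) + C2/(1+r)^2
Discount C1: $7,228.00 / (1 + 0.1196) = $6,455.88
Discount C2: $10,996.00 / (1 + 0.1196)^2 = $8,772.21
NPV = -$23,050.00 + $6,455.88 + $8,772.21 = -$7,821.91

-$7,821.91


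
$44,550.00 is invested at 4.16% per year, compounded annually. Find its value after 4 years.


Formula: FV = P * (1 + r)^n
Substituting: FV = $44,550.00 * (1 + 0.0416)^4
Growth factor: (1.0416)^4 = 1.177074
FV = $44,550.00 * 1.177074 = $52,438.66

$52,438.66


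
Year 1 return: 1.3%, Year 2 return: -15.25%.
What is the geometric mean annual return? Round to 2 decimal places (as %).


Formula: Geometric mean = ((1+r1)*(1+r2))^(1/2) - 1
Product: (1 + 0.013) * (1 + -0.1525) = 1.013 * 0.8475 = 0.858518
Square root: 0.858518^0.5 = 0.926562
Geometric mean = 0.926562 - 1 = -0.073438
As percentage: -7.34%

-7.34%


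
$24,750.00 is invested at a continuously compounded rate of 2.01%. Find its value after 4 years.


Formula: FV = P * e^(r*t)
Exponent: r*t = 0.0201 * 4 = 0.0804
e^(0.0804) = 1.08372
FV = $24,750.00 * 1.08372 = $26,822.08

$26,822.08


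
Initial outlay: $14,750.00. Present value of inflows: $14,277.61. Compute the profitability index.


Formula: PI = PV(cash flows) / initial investment
Substituting: PI = $14,277.61 / $14,750.00
PI = 0.968

0.968


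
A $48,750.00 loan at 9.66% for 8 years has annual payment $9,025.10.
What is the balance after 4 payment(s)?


Formula: Balance = PV*(1+r)^k - PMT*((1+r)^k - 1)/r
Growth: (1 + 0.0966)^4 = 1.446082
Accumulated factor: ((1+r)^k - 1)/r = 4.617828
Balance = $48,750.00 * 1.446082 - $9,025.10 * 4.617828
Balance = $28,820.15

$28,820.15


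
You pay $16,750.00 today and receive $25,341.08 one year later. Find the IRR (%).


Formula: IRR = C1/C0 - 1
Substituting: IRR = $25,341.08 / $16,750.00 - 1
Ratio: 1.5129 - 1 = 0.5129
IRR = 51.29%

51.29%


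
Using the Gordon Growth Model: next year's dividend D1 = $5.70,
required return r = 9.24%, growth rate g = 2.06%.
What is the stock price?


Formula: P = D1 / (r - g)
Spread: r - g = 0.0924 - 0.0206 = 0.0718
Substituting: P = $5.70 / 0.0718
P = $79.39

$79.39


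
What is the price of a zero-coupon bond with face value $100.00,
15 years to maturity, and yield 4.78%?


Formula: Price = FV / (1 + r)^n
Substituting: Price = $100.00 / (1 + 0.0478)^15
Discount factor: (1.0478)^15 = 2.01454
Price = $100.00 / 2.01454 = $49.64

$49.64


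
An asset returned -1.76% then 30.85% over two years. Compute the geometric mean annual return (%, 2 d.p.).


Formula: Geometric mean = ((1+r1)*(1+r2))^(1/2) - 1
Product: (1 + -0.0176) * (1 + 0.3085) = 0.9824 * 1.3085 = 1.28547
Square root: 1.28547^0.5 = 1.133786
Geometric mean = 1.133786 - 1 = 0.133786
As percentage: 13.38%

13.38%


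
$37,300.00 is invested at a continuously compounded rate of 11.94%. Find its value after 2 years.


Formula: FV = P * e^(r*t)
Exponent: r*t = 0.1194 * 2 = 0.2388
e^(0.2388) = 1.269725
FV = $37,300.00 * 1.269725 = $47,360.73

$47,360.73


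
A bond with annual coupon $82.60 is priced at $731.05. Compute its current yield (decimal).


Formula: Current yield = annual coupon / price
Substituting: CY = $82.60 / $731.05
CY = 0.112988

0.112988


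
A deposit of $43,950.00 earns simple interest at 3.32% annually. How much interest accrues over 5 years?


Formula: I = P * r * t
Substituting: I = $43,950.00 * 0.0332 * 5
Step: I = $43,950.00 * 0.166
I = $7,295.70

$7,295.70


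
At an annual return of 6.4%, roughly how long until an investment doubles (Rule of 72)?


Formula: Years ≈ 72 / r
Substituting: Years ≈ 72 / 6.4
Years ≈ 11.2

11.2 years


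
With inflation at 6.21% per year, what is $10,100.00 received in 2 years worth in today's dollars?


Formula: Real value = nominal / (1 + inflation)^years
Price level: (1 + 0.0621)^2 = 1.128056
Real value = $10,100.00 / 1.128056 = $8,953.45

$8,953.45


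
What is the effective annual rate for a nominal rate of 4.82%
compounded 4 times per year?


Formula: EAR = (1 + r/m)^m - 1
Period rate: r/m = 0.0482 / 4 = 0.01205
Compounding: (1 + 0.01205)^4 = 1.049078
EAR = 1.049078 - 1 = 0.049078

0.049078


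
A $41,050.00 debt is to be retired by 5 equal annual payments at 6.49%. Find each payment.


Formula: PMT = PV * r / (1 - (1+r)^(-n))
Denominator: 1 - (1 + 0.0649)^(-5) = 0.269776
Numerator: $41,050.00 * 0.0649 = 2664.145
PMT = 2664.145 / 0.269776 = $9,875.38

$9,875.38


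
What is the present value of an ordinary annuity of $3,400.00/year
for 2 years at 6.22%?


Formula: PV = PMT * (1 - (1+r)^(-n)) / r
Discount factor: (1 + 0.0622)^(-2) = 0.886314
Bracket: 1 - 0.886314 = 0.113686
PV = $3,400.00 * 0.113686 / 0.0622 = $6,214.37

$6,214.37


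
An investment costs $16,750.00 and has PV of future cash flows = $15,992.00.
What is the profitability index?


Formula: PI = PV(cash flows) / initial investment
Substituting: PI = $15,992.00 / $16,750.00
PI = 0.9547

0.9547


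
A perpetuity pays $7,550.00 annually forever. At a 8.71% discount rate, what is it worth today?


Formula: PV = C / r
Substituting: PV = $7,550.00 / 0.0871
PV = $86,681.97

$86,681.97


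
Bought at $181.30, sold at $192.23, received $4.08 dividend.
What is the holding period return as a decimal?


Formula: HPR = (P1 - P0 + D) / P0
Gain: $192.23 - $181.30 + $4.08 = $15.01
HPR = $15.01 / $181.30 = 0.0828

0.0828


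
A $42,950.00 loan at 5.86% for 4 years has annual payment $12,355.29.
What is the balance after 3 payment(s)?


Formula: Balance = PV*(1+r)^k - PMT*((1+r)^k - 1)/r
Growth: (1 + 0.0586)^3 = 1.186303
Accumulated factor: ((1+r)^k - 1)/r = 3.179234
Balance = $42,950.00 * 1.186303 - $12,355.29 * 3.179234
Balance = $11,671.36

$11,671.36


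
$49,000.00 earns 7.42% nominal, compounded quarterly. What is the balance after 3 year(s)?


Formula: FV = P * (1 + r/m)^(m*t)
Period rate: r/m = 0.0742 / 4 = 0.01855
Total periods: m*t = 4 * 3 = 12
Growth factor: (1 + 0.01855)^12 = 1.246775
FV = $49,000.00 * 1.246775 = $61,092.00

$61,092.00


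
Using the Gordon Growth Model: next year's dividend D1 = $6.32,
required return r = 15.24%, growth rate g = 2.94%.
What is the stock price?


Formula: P = D1 / (r - g)
Spread: r - g = 0.1524 - 0.0294 = 0.123
Substituting: P = $6.32 / 0.123
P = $51.38

$51.38


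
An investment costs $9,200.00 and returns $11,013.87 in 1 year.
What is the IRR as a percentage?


Formula: IRR = C1/C0 - 1
Substituting: IRR = $11,013.87 / $9,200.00 - 1
Ratio: 1.19716 - 1 = 0.19716
IRR = 19.716%

19.716%


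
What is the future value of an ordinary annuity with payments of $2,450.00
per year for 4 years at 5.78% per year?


Formula: FV = PMT * ((1+r)^n - 1) / r
Growth factor: (1 + 0.0578)^4 = 1.252029
Numerator: 1.252029 - 1 = 0.252029
FV = $2,450.00 * 0.252029 / 0.0578 = $10,682.87

$10,682.87


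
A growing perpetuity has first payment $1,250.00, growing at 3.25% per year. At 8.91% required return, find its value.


Formula: PV = C / (r - g)
Spread: r - g = 0.0891 - 0.0325 = 0.0566
Substituting: PV = $1,250.00 / 0.0566
PV = $22,084.81

$22,084.81


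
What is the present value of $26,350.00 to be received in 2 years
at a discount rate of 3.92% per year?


Formula: PV = FV / (1 + r)^n
Substituting: PV = $26,350.00 / (1 + 0.0392)^2
Discount factor: (1.0392)^2 = 1.079937
PV = $26,350.00 / 1.079937 = $24,399.58

$24,399.58


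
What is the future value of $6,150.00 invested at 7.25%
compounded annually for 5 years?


Formula: FV = P * (1 + r)^n
Substituting: FV = $6,150.00 * (1 + 0.0725)^5
Growth factor: (1.0725)^5 = 1.419013
FV = $6,150.00 * 1.419013 = $8,726.93

$8,726.93


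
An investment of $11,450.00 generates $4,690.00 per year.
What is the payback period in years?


Formula: Payback = investment / annual cash flow
Substituting: Payback = $11,450.00 / $4,690.00
Payback = 2.4414 years

2.4414 years


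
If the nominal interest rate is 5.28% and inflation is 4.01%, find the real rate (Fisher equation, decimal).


Formula: (1 + r_real) = (1 + r_nom) / (1 + inflation)
Substituting: (1 + r_real) = 1.0528 / 1.0401
(1 + r_real) = 1.01221
r_real = 1.01221 - 1 = 0.01221

0.01221


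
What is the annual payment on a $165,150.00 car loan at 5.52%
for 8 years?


Formula: PMT = PV * r / (1 - (1+r)^(-n))
Denominator: 1 - (1 + 0.0552)^(-8) = 0.349388
Numerator: $165,150.00 * 0.0552 = 9116.28
PMT = 9116.28 / 0.349388 = $26,092.10

$26,092.10


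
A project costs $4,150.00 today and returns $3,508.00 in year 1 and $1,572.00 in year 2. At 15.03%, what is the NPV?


Formula: NPV = C0 + C1/(1+r) + C2/(1+r)^2
Discount C1: $3,508.00 / (1 + 0.1503) = $3,049.64
Discount C2: $1,572.00 / (1 + 0.1503)^2 = $1,188.04
NPV = -$4,150.00 + $3,049.64 + $1,188.04 = $87.68

$87.68


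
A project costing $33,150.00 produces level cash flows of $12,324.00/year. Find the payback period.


Formula: Payback = investment / annual cash flow
Substituting: Payback = $33,150.00 / $12,324.00
Payback = 2.6899 years

2.6899 years


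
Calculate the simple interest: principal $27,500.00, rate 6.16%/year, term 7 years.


Formula: I = P * r * t
Substituting: I = $27,500.00 * 0.0616 * 7
Step: I = $27,500.00 * 0.4312
I = $11,858.00

$11,858.00


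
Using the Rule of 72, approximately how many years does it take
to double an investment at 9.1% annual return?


Formula: Years ≈ 72 / r
Substituting: Years ≈ 72 / 9.1
Years ≈ 7.9

7.9 years


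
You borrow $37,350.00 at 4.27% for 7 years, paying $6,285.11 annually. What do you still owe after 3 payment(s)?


Formula: Balance = PV*(1+r)^k - PMT*((1+r)^k - 1)/r
Growth: (1 + 0.0427)^3 = 1.133648
Accumulated factor: ((1+r)^k - 1)/r = 3.129923
Balance = $37,350.00 * 1.133648 - $6,285.11 * 3.129923
Balance = $22,669.83

$22,669.83


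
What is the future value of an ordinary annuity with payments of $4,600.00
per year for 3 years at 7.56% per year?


Formula: FV = PMT * ((1+r)^n - 1) / r
Growth factor: (1 + 0.0756)^3 = 1.244378
Numerator: 1.244378 - 1 = 0.244378
FV = $4,600.00 * 0.244378 / 0.0756 = $14,869.57

$14,869.57


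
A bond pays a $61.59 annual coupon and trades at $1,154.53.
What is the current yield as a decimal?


Formula: Current yield = annual coupon / price
Substituting: CY = $61.59 / $1,154.53
CY = 0.053346

0.053346


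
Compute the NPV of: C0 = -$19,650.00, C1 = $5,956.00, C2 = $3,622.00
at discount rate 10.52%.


Formula: NPV = C0 + C1/(1+r) + C2/(1+r)^2
Discount C1: $5,956.00 / (1 + 0.1052) = $5,389.07
Discount C2: $3,622.00 / (1 + 0.1052)^2 = $2,965.29
NPV = -$19,650.00 + $5,389.07 + $2,965.29 = -$11,295.64

-$11,295.64


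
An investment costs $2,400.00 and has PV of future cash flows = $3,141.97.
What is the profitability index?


Formula: PI = PV(cash flows) / initial investment
Substituting: PI = $3,141.97 / $2,400.00
PI = 1.3092

1.3092


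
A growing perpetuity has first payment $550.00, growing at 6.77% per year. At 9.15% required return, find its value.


Formula: PV = C / (r - g)
Spread: r - g = 0.0915 - 0.0677 = 0.0238
Substituting: PV = $550.00 / 0.0238
PV = $23,109.24

$23,109.24


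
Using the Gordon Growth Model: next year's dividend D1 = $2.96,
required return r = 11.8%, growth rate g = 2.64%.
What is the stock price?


Formula: P = D1 / (r - g)
Spread: r - g = 0.118 - 0.0264 = 0.0916
Substituting: P = $2.96 / 0.0916
P = $32.31

$32.31


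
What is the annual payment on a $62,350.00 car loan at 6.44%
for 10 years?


Formula: PMT = PV * r / (1 - (1+r)^(-n))
Denominator: 1 - (1 + 0.0644)^(-10) = 0.464263
Numerator: $62,350.00 * 0.0644 = 4015.34
PMT = 4015.34 / 0.464263 = $8,648.84

$8,648.84


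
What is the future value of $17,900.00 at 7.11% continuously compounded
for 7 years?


Formula: FV = P * e^(r*t)
Exponent: r*t = 0.0711 * 7 = 0.4977
e^(0.4977) = 1.644934
FV = $17,900.00 * 1.644934 = $29,444.31

$29,444.31


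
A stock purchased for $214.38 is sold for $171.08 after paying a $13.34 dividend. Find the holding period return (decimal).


Formula: HPR = (P1 - P0 + D) / P0
Gain: $171.08 - $214.38 + $13.34 = -$29.96
HPR = -$29.96 / $214.38 = -0.1398

-0.1398


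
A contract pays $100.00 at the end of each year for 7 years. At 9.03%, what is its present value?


Formula: PV = PMT * (1 - (1+r)^(-n)) / r
Discount factor: (1 + 0.0903)^(-7) = 0.545981
Bracket: 1 - 0.545981 = 0.454019
PV = $100.00 * 0.454019 / 0.0903 = $502.79

$502.79


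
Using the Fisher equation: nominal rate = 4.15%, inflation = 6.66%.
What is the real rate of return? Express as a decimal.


Formula: (1 + r_real) = (1 + r_nom) / (1 + inflation)
Substituting: (1 + r_real) = 1.0415 / 1.0666
(1 + r_real) = 0.976467
r_real = 0.976467 - 1 = -0.023533

-0.023533


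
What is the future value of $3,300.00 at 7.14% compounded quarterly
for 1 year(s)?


Formula: FV = P * (1 + r/m)^(m*t)
Period rate: r/m = 0.0714 / 4 = 0.01785
Total periods: m*t = 4 * 1 = 4
Growth factor: (1 + 0.01785)^4 = 1.073335
FV = $3,300.00 * 1.073335 = $3,542.00

$3,542.00


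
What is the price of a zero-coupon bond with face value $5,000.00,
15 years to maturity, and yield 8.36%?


Formula: Price = FV / (1 + r)^n
Substituting: Price = $5,000.00 / (1 + 0.0836)^15
Discount factor: (1.0836)^15 = 3.334532
Price = $5,000.00 / 3.334532 = $1,499.46

$1,499.46


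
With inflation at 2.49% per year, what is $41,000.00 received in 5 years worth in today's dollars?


Formula: Real value = nominal / (1 + inflation)^years
Price level: (1 + 0.0249)^5 = 1.130856
Real value = $41,000.00 / 1.130856 = $36,255.71

$36,255.71


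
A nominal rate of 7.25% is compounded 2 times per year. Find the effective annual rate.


Formula: EAR = (1 + r/m)^m - 1
Period rate: r/m = 0.0725 / 2 = 0.03625
Compounding: (1 + 0.03625)^2 = 1.073814
EAR = 1.073814 - 1 = 0.073814

0.073814


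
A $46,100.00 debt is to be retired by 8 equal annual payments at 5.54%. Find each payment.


Formula: PMT = PV * r / (1 - (1+r)^(-n))
Denominator: 1 - (1 + 0.0554)^(-8) = 0.350374
Numerator: $46,100.00 * 0.0554 = 2553.94
PMT = 2553.94 / 0.350374 = $7,289.18

$7,289.18


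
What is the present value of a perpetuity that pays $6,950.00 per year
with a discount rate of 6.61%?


Formula: PV = C / r
Substituting: PV = $6,950.00 / 0.0661
PV = $105,143.72

$105,143.72


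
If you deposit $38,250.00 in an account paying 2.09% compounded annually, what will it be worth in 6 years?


Formula: FV = P * (1 + r)^n
Substituting: FV = $38,250.00 * (1 + 0.0209)^6
Growth factor: (1.0209)^6 = 1.132138
FV = $38,250.00 * 1.132138 = $43,304.26

$43,304.26


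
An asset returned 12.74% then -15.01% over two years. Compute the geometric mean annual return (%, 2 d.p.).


Formula: Geometric mean = ((1+r1)*(1+r2))^(1/2) - 1
Product: (1 + 0.1274) * (1 + -0.1501) = 1.1274 * 0.8499 = 0.958177
Square root: 0.958177^0.5 = 0.978865
Geometric mean = 0.978865 - 1 = -0.021135
As percentage: -2.11%

-2.11%


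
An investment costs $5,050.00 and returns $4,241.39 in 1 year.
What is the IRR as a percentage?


Formula: IRR = C1/C0 - 1
Substituting: IRR = $4,241.39 / $5,050.00 - 1
Ratio: 0.839879 - 1 = -0.160121
IRR = -16.0121%

-16.0121%


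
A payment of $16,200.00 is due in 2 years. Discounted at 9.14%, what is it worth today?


Formula: PV = FV / (1 + r)^n
Substituting: PV = $16,200.00 / (1 + 0.0914)^2
Discount factor: (1.0914)^2 = 1.191154
PV = $16,200.00 / 1.191154 = $13,600.26

$13,600.26


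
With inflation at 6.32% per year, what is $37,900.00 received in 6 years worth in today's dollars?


Formula: Real value = nominal / (1 + inflation)^years
Price level: (1 + 0.0632)^6 = 1.444408
Real value = $37,900.00 / 1.444408 = $26,239.13

$26,239.13


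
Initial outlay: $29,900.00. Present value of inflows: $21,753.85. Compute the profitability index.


Formula: PI = PV(cash flows) / initial investment
Substituting: PI = $21,753.85 / $29,900.00
PI = 0.7276

0.7276


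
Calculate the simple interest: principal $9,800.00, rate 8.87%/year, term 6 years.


Formula: I = P * r * t
Substituting: I = $9,800.00 * 0.0887 * 6
Step: I = $9,800.00 * 0.5322
I = $5,215.56

$5,215.56


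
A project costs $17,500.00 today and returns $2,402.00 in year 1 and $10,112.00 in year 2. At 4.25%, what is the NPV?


Formula: NPV = C0 + C1/(1+r) + C2/(1+r)^2
Discount C1: $2,402.00 / (1 + 0.0425) = $2,304.08
Discount C2: $10,112.00 / (1 + 0.0425)^2 = $9,304.33
NPV = -$17,500.00 + $2,304.08 + $9,304.33 = -$5,891.60

-$5,891.60


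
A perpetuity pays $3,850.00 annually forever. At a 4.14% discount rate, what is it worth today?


Formula: PV = C / r
Substituting: PV = $3,850.00 / 0.0414
PV = $92,995.17

$92,995.17


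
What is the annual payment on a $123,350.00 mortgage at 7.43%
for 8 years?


Formula: PMT = PV * r / (1 - (1+r)^(-n))
Denominator: 1 - (1 + 0.0743)^(-8) = 0.436368
Numerator: $123,350.00 * 0.0743 = 9164.905
PMT = 9164.905 / 0.436368 = $21,002.68

$21,002.68


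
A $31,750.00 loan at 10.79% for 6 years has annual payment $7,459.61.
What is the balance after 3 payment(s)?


Formula: Balance = PV*(1+r)^k - PMT*((1+r)^k - 1)/r
Growth: (1 + 0.1079)^3 = 1.359883
Accumulated factor: ((1+r)^k - 1)/r = 3.335342
Balance = $31,750.00 * 1.359883 - $7,459.61 * 3.335342
Balance = $18,295.95

$18,295.95


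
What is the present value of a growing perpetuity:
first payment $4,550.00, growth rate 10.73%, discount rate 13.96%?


Formula: PV = C / (r - g)
Spread: r - g = 0.1396 - 0.1073 = 0.0323
Substituting: PV = $4,550.00 / 0.0323
PV = $140,866.87

$140,866.87


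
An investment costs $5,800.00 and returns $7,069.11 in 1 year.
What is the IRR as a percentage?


Formula: IRR = C1/C0 - 1
Substituting: IRR = $7,069.11 / $5,800.00 - 1
Ratio: 1.218812 - 1 = 0.218812
IRR = 21.8812%

21.8812%


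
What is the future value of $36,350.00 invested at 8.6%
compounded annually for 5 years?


Formula: FV = P * (1 + r)^n
Substituting: FV = $36,350.00 * (1 + 0.086)^5
Growth factor: (1.086)^5 = 1.510599
FV = $36,350.00 * 1.510599 = $54,910.27

$54,910.27


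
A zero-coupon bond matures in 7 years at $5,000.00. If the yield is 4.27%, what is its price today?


Formula: Price = FV / (1 + r)^n
Substituting: Price = $5,000.00 / (1 + 0.0427)^7
Discount factor: (1.0427)^7 = 1.340033
Price = $5,000.00 / 1.340033 = $3,731.25

$3,731.25


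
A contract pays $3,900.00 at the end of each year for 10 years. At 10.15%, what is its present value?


Formula: PV = PMT * (1 - (1+r)^(-n)) / r
Discount factor: (1 + 0.1015)^(-10) = 0.380325
Bracket: 1 - 0.380325 = 0.619675
PV = $3,900.00 * 0.619675 / 0.1015 = $23,810.17

$23,810.17


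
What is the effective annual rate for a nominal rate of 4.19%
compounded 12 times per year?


Formula: EAR = (1 + r/m)^m - 1
Period rate: r/m = 0.0419 / 12 = 0.003492
Compounding: (1 + 0.003492)^12 = 1.042714
EAR = 1.042714 - 1 = 0.042714

0.042714


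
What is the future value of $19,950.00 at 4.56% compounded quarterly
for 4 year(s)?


Formula: FV = P * (1 + r/m)^(m*t)
Period rate: r/m = 0.0456 / 4 = 0.0114
Total periods: m*t = 4 * 4 = 16
Growth factor: (1 + 0.0114)^16 = 1.198856
FV = $19,950.00 * 1.198856 = $23,917.19

$23,917.19


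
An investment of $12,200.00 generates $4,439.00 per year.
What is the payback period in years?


Formula: Payback = investment / annual cash flow
Substituting: Payback = $12,200.00 / $4,439.00
Payback = 2.7484 years

2.7484 years


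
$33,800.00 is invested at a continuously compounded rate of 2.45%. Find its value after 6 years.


Formula: FV = P * e^(r*t)
Exponent: r*t = 0.0245 * 6 = 0.147
e^(0.147) = 1.158354
FV = $33,800.00 * 1.158354 = $39,152.36

$39,152.36


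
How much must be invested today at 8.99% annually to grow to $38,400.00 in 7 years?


Formula: PV = FV / (1 + r)^n
Substituting: PV = $38,400.00 / (1 + 0.0899)^7
Discount factor: (1.0899)^7 = 1.826865
PV = $38,400.00 / 1.826865 = $21,019.61

$21,019.61


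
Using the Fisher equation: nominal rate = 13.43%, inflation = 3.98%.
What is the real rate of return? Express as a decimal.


Formula: (1 + r_real) = (1 + r_nom) / (1 + inflation)
Substituting: (1 + r_real) = 1.1343 / 1.0398
(1 + r_real) = 1.090883
r_real = 1.090883 - 1 = 0.090883

0.090883


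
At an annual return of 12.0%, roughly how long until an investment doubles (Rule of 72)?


Formula: Years ≈ 72 / r
Substituting: Years ≈ 72 / 12.0
Years ≈ 6.0

6.0 years


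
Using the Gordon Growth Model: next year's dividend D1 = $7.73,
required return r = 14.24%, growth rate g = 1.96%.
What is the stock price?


Formula: P = D1 / (r - g)
Spread: r - g = 0.1424 - 0.0196 = 0.1228
Substituting: P = $7.73 / 0.1228
P = $62.95

$62.95


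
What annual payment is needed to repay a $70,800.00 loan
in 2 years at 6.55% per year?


Formula: PMT = PV * r / (1 - (1+r)^(-n))
Denominator: 1 - (1 + 0.0655)^(-2) = 0.119168
Numerator: $70,800.00 * 0.0655 = 4637.4
PMT = 4637.4 / 0.119168 = $38,914.81

$38,914.81


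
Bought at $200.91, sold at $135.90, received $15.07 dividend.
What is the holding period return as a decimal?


Formula: HPR = (P1 - P0 + D) / P0
Gain: $135.90 - $200.91 + $15.07 = -$49.94
HPR = -$49.94 / $200.91 = -0.2486

-0.2486


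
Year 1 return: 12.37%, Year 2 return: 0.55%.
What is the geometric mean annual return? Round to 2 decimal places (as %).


Formula: Geometric mean = ((1+r1)*(1+r2))^(1/2) - 1
Product: (1 + 0.1237) * (1 + 0.0055) = 1.1237 * 1.0055 = 1.12988
Square root: 1.12988^0.5 = 1.062958
Geometric mean = 1.062958 - 1 = 0.062958
As percentage: 6.30%

6.30%


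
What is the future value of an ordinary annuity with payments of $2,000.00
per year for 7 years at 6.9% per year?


Formula: FV = PMT * ((1+r)^n - 1) / r
Growth factor: (1 + 0.069)^7 = 1.595306
Numerator: 1.595306 - 1 = 0.595306
FV = $2,000.00 * 0.595306 / 0.069 = $17,255.24

$17,255.24


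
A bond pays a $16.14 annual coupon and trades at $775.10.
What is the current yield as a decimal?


Formula: Current yield = annual coupon / price
Substituting: CY = $16.14 / $775.10
CY = 0.020823

0.020823


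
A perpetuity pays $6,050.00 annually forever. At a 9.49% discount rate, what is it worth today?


Formula: PV = C / r
Substituting: PV = $6,050.00 / 0.0949
PV = $63,751.32

$63,751.32


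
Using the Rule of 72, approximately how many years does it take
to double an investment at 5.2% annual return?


Formula: Years ≈ 72 / r
Substituting: Years ≈ 72 / 5.2
Years ≈ 13.8

13.8 years


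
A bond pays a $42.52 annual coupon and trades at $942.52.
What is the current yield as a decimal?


Formula: Current yield = annual coupon / price
Substituting: CY = $42.52 / $942.52
CY = 0.045113

0.045113


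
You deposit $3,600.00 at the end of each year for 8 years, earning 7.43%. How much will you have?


Formula: FV = PMT * ((1+r)^n - 1) / r
Growth factor: (1 + 0.0743)^8 = 1.774208
Numerator: 1.774208 - 1 = 0.774208
FV = $3,600.00 * 0.774208 / 0.0743 = $37,512.11

$37,512.11


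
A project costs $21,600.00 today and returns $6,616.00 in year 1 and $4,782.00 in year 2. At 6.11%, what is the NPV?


Formula: NPV = C0 + C1/(1+r) + C2/(1+r)^2
Discount C1: $6,616.00 / (1 + 0.0611) = $6,235.04
Discount C2: $4,782.00 / (1 + 0.0611)^2 = $4,247.14
NPV = -$21,600.00 + $6,235.04 + $4,247.14 = -$11,117.82

-$11,117.82


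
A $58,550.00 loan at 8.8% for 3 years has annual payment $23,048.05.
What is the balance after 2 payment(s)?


Formula: Balance = PV*(1+r)^k - PMT*((1+r)^k - 1)/r
Growth: (1 + 0.088)^2 = 1.183744
Accumulated factor: ((1+r)^k - 1)/r = 2.088
Balance = $58,550.00 * 1.183744 - $23,048.05 * 2.088
Balance = $21,183.88

$21,183.88


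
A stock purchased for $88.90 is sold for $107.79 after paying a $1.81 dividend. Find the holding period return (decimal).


Formula: HPR = (P1 - P0 + D) / P0
Gain: $107.79 - $88.90 + $1.81 = $20.70
HPR = $20.70 / $88.90 = 0.2328

0.2328


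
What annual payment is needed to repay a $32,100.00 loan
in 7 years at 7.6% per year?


Formula: PMT = PV * r / (1 - (1+r)^(-n))
Denominator: 1 - (1 + 0.076)^(-7) = 0.401155
Numerator: $32,100.00 * 0.076 = 2439.6
PMT = 2439.6 / 0.401155 = $6,081.43

$6,081.43


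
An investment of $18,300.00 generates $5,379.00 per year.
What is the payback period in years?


Formula: Payback = investment / annual cash flow
Substituting: Payback = $18,300.00 / $5,379.00
Payback = 3.4021 years

3.4021 years


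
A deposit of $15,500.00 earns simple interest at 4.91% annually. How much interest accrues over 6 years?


Formula: I = P * r * t
Substituting: I = $15,500.00 * 0.0491 * 6
Step: I = $15,500.00 * 0.2946
I = $4,566.30

$4,566.30


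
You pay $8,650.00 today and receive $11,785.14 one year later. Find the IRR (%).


Formula: IRR = C1/C0 - 1
Substituting: IRR = $11,785.14 / $8,650.00 - 1
Ratio: 1.362444 - 1 = 0.362444
IRR = 36.2444%

36.2444%


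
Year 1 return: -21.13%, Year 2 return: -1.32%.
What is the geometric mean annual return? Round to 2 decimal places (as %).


Formula: Geometric mean = ((1+r1)*(1+r2))^(1/2) - 1
Product: (1 + -0.2113) * (1 + -0.0132) = 0.7887 * 0.9868 = 0.778289
Square root: 0.778289^0.5 = 0.882207
Geometric mean = 0.882207 - 1 = -0.117793
As percentage: -11.78%

-11.78%


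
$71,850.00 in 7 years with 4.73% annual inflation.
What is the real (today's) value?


Formula: Real value = nominal / (1 + inflation)^years
Price level: (1 + 0.0473)^7 = 1.381967
Real value = $71,850.00 / 1.381967 = $51,991.10

$51,991.10


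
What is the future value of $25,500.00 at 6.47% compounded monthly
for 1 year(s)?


Formula: FV = P * (1 + r/m)^(m*t)
Period rate: r/m = 0.0647 / 12 = 0.005392
Total periods: m*t = 12 * 1 = 12
Growth factor: (1 + 0.005392)^12 = 1.066654
FV = $25,500.00 * 1.066654 = $27,199.66

$27,199.66


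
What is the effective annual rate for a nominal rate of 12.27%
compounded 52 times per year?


Formula: EAR = (1 + r/m)^m - 1
Period rate: r/m = 0.1227 / 52 = 0.00236
Compounding: (1 + 0.00236)^52 = 1.130382
EAR = 1.130382 - 1 = 0.130382

0.130382


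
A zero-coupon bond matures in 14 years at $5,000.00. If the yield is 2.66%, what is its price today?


Formula: Price = FV / (1 + r)^n
Substituting: Price = $5,000.00 / (1 + 0.0266)^14
Discount factor: (1.0266)^14 = 1.444168
Price = $5,000.00 / 1.444168 = $3,462.20

$3,462.20


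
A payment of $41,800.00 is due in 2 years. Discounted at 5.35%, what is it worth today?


Formula: PV = FV / (1 + r)^n
Substituting: PV = $41,800.00 / (1 + 0.0535)^2
Discount factor: (1.0535)^2 = 1.109862
PV = $41,800.00 / 1.109862 = $37,662.33

$37,662.33


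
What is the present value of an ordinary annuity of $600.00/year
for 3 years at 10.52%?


Formula: PV = PMT * (1 - (1+r)^(-n)) / r
Discount factor: (1 + 0.1052)^(-3) = 0.74076
Bracket: 1 - 0.74076 = 0.25924
PV = $600.00 * 0.25924 / 0.1052 = $1,478.56

$1,478.56


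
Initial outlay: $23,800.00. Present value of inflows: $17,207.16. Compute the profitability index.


Formula: PI = PV(cash flows) / initial investment
Substituting: PI = $17,207.16 / $23,800.00
PI = 0.723

0.723


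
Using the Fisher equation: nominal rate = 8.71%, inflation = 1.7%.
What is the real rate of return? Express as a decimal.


Formula: (1 + r_real) = (1 + r_nom) / (1 + inflation)
Substituting: (1 + r_real) = 1.0871 / 1.017
(1 + r_real) = 1.068928
r_real = 1.068928 - 1 = 0.068928

0.068928


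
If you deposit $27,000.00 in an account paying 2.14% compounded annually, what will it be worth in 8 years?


Formula: FV = P * (1 + r)^n
Substituting: FV = $27,000.00 * (1 + 0.0214)^8
Growth factor: (1.0214)^8 = 1.184587
FV = $27,000.00 * 1.184587 = $31,983.84

$31,983.84


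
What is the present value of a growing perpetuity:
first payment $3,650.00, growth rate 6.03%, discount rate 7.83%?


Formula: PV = C / (r - g)
Spread: r - g = 0.0783 - 0.0603 = 0.018
Substituting: PV = $3,650.00 / 0.018
PV = $202,777.78

$202,777.78


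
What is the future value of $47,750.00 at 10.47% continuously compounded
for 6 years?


Formula: FV = P * e^(r*t)
Exponent: r*t = 0.1047 * 6 = 0.6282
e^(0.6282) = 1.874234
FV = $47,750.00 * 1.874234 = $89,494.67

$89,494.67


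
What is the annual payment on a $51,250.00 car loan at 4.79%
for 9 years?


Formula: PMT = PV * r / (1 - (1+r)^(-n))
Denominator: 1 - (1 + 0.0479)^(-9) = 0.343671
Numerator: $51,250.00 * 0.0479 = 2454.875
PMT = 2454.875 / 0.343671 = $7,143.09

$7,143.09


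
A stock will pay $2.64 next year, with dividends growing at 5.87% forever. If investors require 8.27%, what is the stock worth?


Formula: P = D1 / (r - g)
Spread: r - g = 0.0827 - 0.0587 = 0.024
Substituting: P = $2.64 / 0.024
P = $110.00

$110.00


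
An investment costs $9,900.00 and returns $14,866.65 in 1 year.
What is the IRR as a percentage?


Formula: IRR = C1/C0 - 1
Substituting: IRR = $14,866.65 / $9,900.00 - 1
Ratio: 1.501682 - 1 = 0.501682
IRR = 50.1682%

50.1682%


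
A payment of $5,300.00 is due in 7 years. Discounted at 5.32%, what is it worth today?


Formula: PV = FV / (1 + r)^n
Substituting: PV = $5,300.00 / (1 + 0.0532)^7
Discount factor: (1.0532)^7 = 1.437394
PV = $5,300.00 / 1.437394 = $3,687.23

$3,687.23


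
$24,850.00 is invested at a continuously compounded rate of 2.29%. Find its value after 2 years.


Formula: FV = P * e^(r*t)
Exponent: r*t = 0.0229 * 2 = 0.0458
e^(0.0458) = 1.046865
FV = $24,850.00 * 1.046865 = $26,014.60

$26,014.60


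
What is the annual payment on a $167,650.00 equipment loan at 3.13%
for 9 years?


Formula: PMT = PV * r / (1 - (1+r)^(-n))
Denominator: 1 - (1 + 0.0313)^(-9) = 0.242234
Numerator: $167,650.00 * 0.0313 = 5247.445
PMT = 5247.445 / 0.242234 = $21,662.67

$21,662.67


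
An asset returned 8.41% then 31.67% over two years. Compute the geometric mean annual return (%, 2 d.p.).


Formula: Geometric mean = ((1+r1)*(1+r2))^(1/2) - 1
Product: (1 + 0.0841) * (1 + 0.3167) = 1.0841 * 1.3167 = 1.427434
Square root: 1.427434^0.5 = 1.194753
Geometric mean = 1.194753 - 1 = 0.194753
As percentage: 19.48%

19.48%


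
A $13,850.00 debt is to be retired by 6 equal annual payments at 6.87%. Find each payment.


Formula: PMT = PV * r / (1 - (1+r)^(-n))
Denominator: 1 - (1 + 0.0687)^(-6) = 0.32878
Numerator: $13,850.00 * 0.0687 = 951.495
PMT = 951.495 / 0.32878 = $2,894.02

$2,894.02


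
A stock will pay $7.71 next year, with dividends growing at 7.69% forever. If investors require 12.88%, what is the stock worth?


Formula: P = D1 / (r - g)
Spread: r - g = 0.1288 - 0.0769 = 0.0519
Substituting: P = $7.71 / 0.0519
P = $148.55

$148.55


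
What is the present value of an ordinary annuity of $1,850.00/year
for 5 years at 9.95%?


Formula: PV = PMT * (1 - (1+r)^(-n)) / r
Discount factor: (1 + 0.0995)^(-5) = 0.622334
Bracket: 1 - 0.622334 = 0.377666
PV = $1,850.00 * 0.377666 / 0.0995 = $7,021.92

$7,021.92


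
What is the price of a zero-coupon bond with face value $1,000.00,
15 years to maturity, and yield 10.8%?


Formula: Price = FV / (1 + r)^n
Substituting: Price = $1,000.00 / (1 + 0.108)^15
Discount factor: (1.108)^15 = 4.656895
Price = $1,000.00 / 4.656895 = $214.74

$214.74


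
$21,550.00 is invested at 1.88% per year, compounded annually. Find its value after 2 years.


Formula: FV = P * (1 + r)^n
Substituting: FV = $21,550.00 * (1 + 0.0188)^2
Growth factor: (1.0188)^2 = 1.037953
FV = $21,550.00 * 1.037953 = $22,367.90

$22,367.90


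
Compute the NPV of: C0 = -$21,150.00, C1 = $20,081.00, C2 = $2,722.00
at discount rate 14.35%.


Formula: NPV = C0 + C1/(1+r) + C2/(1+r)^2
Discount C1: $20,081.00 / (1 + 0.1435) = $17,561.00
Discount C2: $2,722.00 / (1 + 0.1435)^2 = $2,081.69
NPV = -$21,150.00 + $17,561.00 + $2,081.69 = -$1,507.31

-$1,507.31


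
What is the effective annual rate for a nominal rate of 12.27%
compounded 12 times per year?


Formula: EAR = (1 + r/m)^m - 1
Period rate: r/m = 0.1227 / 12 = 0.010225
Compounding: (1 + 0.010225)^12 = 1.129841
EAR = 1.129841 - 1 = 0.129841

0.129841


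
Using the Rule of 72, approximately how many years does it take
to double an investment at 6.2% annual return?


Formula: Years ≈ 72 / r
Substituting: Years ≈ 72 / 6.2
Years ≈ 11.6

11.6 years


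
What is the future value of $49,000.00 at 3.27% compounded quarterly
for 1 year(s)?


Formula: FV = P * (1 + r/m)^(m*t)
Period rate: r/m = 0.0327 / 4 = 0.008175
Total periods: m*t = 4 * 1 = 4
Growth factor: (1 + 0.008175)^4 = 1.033103
FV = $49,000.00 * 1.033103 = $50,622.06

$50,622.06


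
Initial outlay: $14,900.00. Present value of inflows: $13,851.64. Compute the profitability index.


Formula: PI = PV(cash flows) / initial investment
Substituting: PI = $13,851.64 / $14,900.00
PI = 0.9296

0.9296


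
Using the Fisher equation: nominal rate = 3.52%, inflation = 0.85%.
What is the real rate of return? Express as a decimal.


Formula: (1 + r_real) = (1 + r_nom) / (1 + inflation)
Substituting: (1 + r_real) = 1.0352 / 1.0085
(1 + r_real) = 1.026475
r_real = 1.026475 - 1 = 0.026475

0.026475


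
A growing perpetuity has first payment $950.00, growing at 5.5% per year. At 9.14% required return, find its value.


Formula: PV = C / (r - g)
Spread: r - g = 0.0914 - 0.055 = 0.0364
Substituting: PV = $950.00 / 0.0364
PV = $26,098.90

$26,098.90


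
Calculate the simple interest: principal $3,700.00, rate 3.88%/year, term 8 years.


Formula: I = P * r * t
Substituting: I = $3,700.00 * 0.0388 * 8
Step: I = $3,700.00 * 0.3104
I = $1,148.48

$1,148.48


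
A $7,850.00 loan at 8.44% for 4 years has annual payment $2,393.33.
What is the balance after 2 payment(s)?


Formula: Balance = PV*(1+r)^k - PMT*((1+r)^k - 1)/r
Growth: (1 + 0.0844)^2 = 1.175923
Accumulated factor: ((1+r)^k - 1)/r = 2.0844
Balance = $7,850.00 * 1.175923 - $2,393.33 * 2.0844
Balance = $4,242.34

$4,242.34


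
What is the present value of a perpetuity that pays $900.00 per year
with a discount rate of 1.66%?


Formula: PV = C / r
Substituting: PV = $900.00 / 0.0166
PV = $54,216.87

$54,216.87


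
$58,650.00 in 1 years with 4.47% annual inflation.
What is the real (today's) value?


Formula: Real value = nominal / (1 + inflation)^years
Price level: (1 + 0.0447)^1 = 1.0447
Real value = $58,650.00 / 1.0447 = $56,140.52

$56,140.52


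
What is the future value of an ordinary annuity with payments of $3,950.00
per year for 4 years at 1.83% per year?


Formula: FV = PMT * ((1+r)^n - 1) / r
Growth factor: (1 + 0.0183)^4 = 1.075234
Numerator: 1.075234 - 1 = 0.075234
FV = $3,950.00 * 0.075234 / 0.0183 = $16,239.03

$16,239.03


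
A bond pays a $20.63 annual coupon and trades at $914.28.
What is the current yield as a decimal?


Formula: Current yield = annual coupon / price
Substituting: CY = $20.63 / $914.28
CY = 0.022564

0.022564


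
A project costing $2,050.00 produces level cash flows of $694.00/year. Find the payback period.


Formula: Payback = investment / annual cash flow
Substituting: Payback = $2,050.00 / $694.00
Payback = 2.9539 years

2.9539 years


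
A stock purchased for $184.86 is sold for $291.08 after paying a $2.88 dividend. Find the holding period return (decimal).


Formula: HPR = (P1 - P0 + D) / P0
Gain: $291.08 - $184.86 + $2.88 = $109.10
HPR = $109.10 / $184.86 = 0.5902

0.5902


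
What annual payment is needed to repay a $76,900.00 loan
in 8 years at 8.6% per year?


Formula: PMT = PV * r / (1 - (1+r)^(-n))
Denominator: 1 - (1 + 0.086)^(-8) = 0.483154
Numerator: $76,900.00 * 0.086 = 6613.4
PMT = 6613.4 / 0.483154 = $13,687.98

$13,687.98
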